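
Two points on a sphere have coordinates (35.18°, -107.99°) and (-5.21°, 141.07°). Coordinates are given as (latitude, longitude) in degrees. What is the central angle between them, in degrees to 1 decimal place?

110.1°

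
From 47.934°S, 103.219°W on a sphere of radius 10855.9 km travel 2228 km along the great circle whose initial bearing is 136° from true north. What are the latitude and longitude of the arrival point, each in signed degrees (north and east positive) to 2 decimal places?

Angular distance δ = d/R = 2228/10855.9 = 0.20523 rad; initial bearing θ = 2.3736 rad.
sin φ₂ = sin φ₁ cos δ + cos φ₁ sin δ cos θ = (-0.7424)(0.9790) + (0.6700)(0.2038)(-0.7193) = -0.8250, so φ₂ = -55.59°.
Δλ = atan2(sin θ sin δ cos φ₁, cos δ − sin φ₁ sin φ₂) = atan2(0.0948, 0.3665) = 14.508°.
λ₂ = -103.219° + 14.508° = -88.71°.

-55.59°, -88.71°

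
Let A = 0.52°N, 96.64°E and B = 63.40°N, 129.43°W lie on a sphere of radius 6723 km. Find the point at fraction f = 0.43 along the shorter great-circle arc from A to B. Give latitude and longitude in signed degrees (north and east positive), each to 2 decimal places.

The central angle between A and B is δ = 1.8781 rad.
With f = 0.43, the slerp weights are sin((1−f)δ)/sin δ = 0.9206 and sin(fδ)/sin δ = 0.7582.
Weighted sum of the unit vectors: (0.9206)·(-0.1156,0.9933,0.0091) + (0.7582)·(-0.2844,-0.3458,0.8942) = (-0.3221, 0.6522, 0.6863).
Converting back: φ = atan2(z, √(x²+y²)) = 43.33°, λ = atan2(y, x) = 116.28°.

43.33°, 116.28°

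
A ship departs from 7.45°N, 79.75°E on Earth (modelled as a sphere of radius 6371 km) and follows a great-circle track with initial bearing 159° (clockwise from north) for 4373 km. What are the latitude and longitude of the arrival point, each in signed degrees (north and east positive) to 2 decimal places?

Angular distance δ = d/R = 4373/6371 = 0.68639 rad; initial bearing θ = 2.7751 rad.
sin φ₂ = sin φ₁ cos δ + cos φ₁ sin δ cos θ = (0.1297)(0.7735) + (0.9916)(0.6337)(-0.9336) = -0.4864, so φ₂ = -29.10°.
Δλ = atan2(sin θ sin δ cos φ₁, cos δ − sin φ₁ sin φ₂) = atan2(0.2252, 0.8366) = 15.066°.
λ₂ = 79.750° + 15.066° = 94.82°.

-29.10°, 94.82°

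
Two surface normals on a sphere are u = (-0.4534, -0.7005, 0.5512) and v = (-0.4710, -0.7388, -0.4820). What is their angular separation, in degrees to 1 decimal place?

62.3°

u·v = 0.4654; |u| = 1.0000, |v| = 1.0000.
cos θ = (u·v)/(|u||v|) = 0.4654, so θ = 62.3°.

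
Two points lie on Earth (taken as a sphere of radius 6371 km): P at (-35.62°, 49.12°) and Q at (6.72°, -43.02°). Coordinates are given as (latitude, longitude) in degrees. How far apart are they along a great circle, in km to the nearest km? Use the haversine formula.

10635 km

With latitudes φ₁ = -35.620°, φ₂ = 6.720° and longitude difference Δλ = -92.140°:
Haversine: a = sin²(Δφ/2) + cos φ₁ cos φ₂ sin²(Δλ/2) = 0.1304 + (0.8129)(0.9931)(0.5187) = 0.54915.
Central angle c = 2·arcsin(√a) = 1.66925 rad.
Distance = R·c = 6371 × 1.6693 ≈ 10635 km.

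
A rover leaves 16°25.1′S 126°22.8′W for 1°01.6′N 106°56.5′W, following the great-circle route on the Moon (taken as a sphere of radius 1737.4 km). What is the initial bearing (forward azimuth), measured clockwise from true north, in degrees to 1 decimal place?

With φ₁ = -0.2866, φ₂ = 0.0179, Δλ = 0.3393 rad, the forward-azimuth formula gives
θ = atan2( sin Δλ cos φ₂ , cos φ₁ sin φ₂ − sin φ₁ cos φ₂ cos Δλ ) = atan2(0.3327, 0.2837) = 49.55°.
So the initial bearing is 49.6°.

49.6°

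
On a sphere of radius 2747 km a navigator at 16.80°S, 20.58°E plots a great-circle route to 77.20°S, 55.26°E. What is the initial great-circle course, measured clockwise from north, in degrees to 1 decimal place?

With φ₁ = -0.2932, φ₂ = -1.3474, Δλ = 0.6053 rad, the forward-azimuth formula gives
θ = atan2( sin Δλ cos φ₂ , cos φ₁ sin φ₂ − sin φ₁ cos φ₂ cos Δλ ) = atan2(0.1261, -0.8809) = 171.86°.
So the initial bearing is 171.9°.

171.9°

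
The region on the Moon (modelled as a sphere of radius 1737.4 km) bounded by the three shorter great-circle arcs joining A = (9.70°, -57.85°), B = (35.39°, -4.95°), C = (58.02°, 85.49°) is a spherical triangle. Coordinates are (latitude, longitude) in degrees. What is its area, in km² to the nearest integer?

Side lengths (central angles): a = 1.0611, b = 1.8503, c = 0.9492 rad; semiperimeter s = 1.9303.
By l'Huilier's theorem, tan(E/4) = √[tan(s/2) tan((s−a)/2) tan((s−b)/2) tan((s−c)/2)], giving spherical excess E = 0.4766 rad.
Area = E·R² = 0.4766 × (1737.4)² ≈ 1438637 km².

1438637 km²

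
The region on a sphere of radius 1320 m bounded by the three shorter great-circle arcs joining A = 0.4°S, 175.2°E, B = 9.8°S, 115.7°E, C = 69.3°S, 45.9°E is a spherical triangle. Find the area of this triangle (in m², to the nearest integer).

1558598 m²

Side lengths (central angles): a = 1.2875, b = 1.7899, c = 1.0457 rad; semiperimeter s = 2.0616.
By l'Huilier's theorem, tan(E/4) = √[tan(s/2) tan((s−a)/2) tan((s−b)/2) tan((s−c)/2)], giving spherical excess E = 0.8945 rad.
Area = E·R² = 0.8945 × (1320)² ≈ 1558598 m².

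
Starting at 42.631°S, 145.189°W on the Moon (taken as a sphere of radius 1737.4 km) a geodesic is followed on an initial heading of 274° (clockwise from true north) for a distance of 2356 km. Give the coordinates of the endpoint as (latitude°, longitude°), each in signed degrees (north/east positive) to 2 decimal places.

-5.40°, 136.57°

Angular distance δ = d/R = 2356/1737.4 = 1.35605 rad; initial bearing θ = 4.7822 rad.
sin φ₂ = sin φ₁ cos δ + cos φ₁ sin δ cos θ = (-0.6773)(0.2131) + (0.7357)(0.9770)(0.0698) = -0.0942, so φ₂ = -5.40°.
Δλ = atan2(sin θ sin δ cos φ₁, cos δ − sin φ₁ sin φ₂) = atan2(-0.7171, 0.1493) = -78.238°.
λ₂ = -145.189° − 78.238° = -223.43° → 136.57° after wrapping to (−180°, 180°].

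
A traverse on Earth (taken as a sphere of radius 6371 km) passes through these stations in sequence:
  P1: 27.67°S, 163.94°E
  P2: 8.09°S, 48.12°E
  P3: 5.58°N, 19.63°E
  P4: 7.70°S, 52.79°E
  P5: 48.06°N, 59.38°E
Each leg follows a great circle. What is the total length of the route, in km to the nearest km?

25763 km

Leg P1→P2: central angle 1.8929 rad, distance 12059.5 km.
Leg P2→P3: central angle 0.5503 rad, distance 3506.2 km.
Leg P3→P4: central angle 0.6221 rad, distance 3963.6 km.
Leg P4→P5: central angle 0.9785 rad, distance 6233.9 km.
Total: 12059.5 + 3506.2 + 3963.6 + 6233.9 ≈ 25763 km.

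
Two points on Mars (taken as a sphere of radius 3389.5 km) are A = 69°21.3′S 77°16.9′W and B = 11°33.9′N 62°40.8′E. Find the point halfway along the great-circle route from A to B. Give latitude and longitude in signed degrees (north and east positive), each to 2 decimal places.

-44.62°, 44.96°

Central angle δ = 2.0399 rad. Interpolating on the sphere with fraction f = 0.5:
P = [sin((1−f)δ)·A + sin(fδ)·B] / sin δ = 0.9553·A + 0.9553·B in Cartesian coordinates,
giving P = (0.5037, 0.5029, -0.7024), i.e. latitude -44.62°, longitude 44.96°.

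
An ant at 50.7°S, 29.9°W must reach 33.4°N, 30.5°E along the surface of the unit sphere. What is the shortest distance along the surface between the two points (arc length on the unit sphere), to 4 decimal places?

1.7364

Let φ₁ = -0.8849 rad, φ₂ = 0.5829 rad, and Δλ = 1.0542 rad.
cos c = sin φ₁ sin φ₂ + cos φ₁ cos φ₂ cos Δλ = (-0.7738)(0.5505) + (0.6334)(0.8348)(0.4939) = -0.16480,
so c = arccos(-0.16480) = 1.73635 rad.
On the unit sphere the arc length equals the central angle: 1.7364.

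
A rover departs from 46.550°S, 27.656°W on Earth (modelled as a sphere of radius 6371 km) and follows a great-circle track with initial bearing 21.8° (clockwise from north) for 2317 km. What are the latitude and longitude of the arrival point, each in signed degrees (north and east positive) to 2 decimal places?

Angular distance δ = d/R = 2317/6371 = 0.36368 rad; initial bearing θ = 0.3805 rad.
sin φ₂ = sin φ₁ cos δ + cos φ₁ sin δ cos θ = (-0.7260)(0.9346) + (0.6877)(0.3557)(0.9285) = -0.4514, so φ₂ = -26.83°.
Δλ = atan2(sin θ sin δ cos φ₁, cos δ − sin φ₁ sin φ₂) = atan2(0.0908, 0.6069) = 8.513°.
λ₂ = -27.656° + 8.513° = -19.14°.

-26.83°, -19.14°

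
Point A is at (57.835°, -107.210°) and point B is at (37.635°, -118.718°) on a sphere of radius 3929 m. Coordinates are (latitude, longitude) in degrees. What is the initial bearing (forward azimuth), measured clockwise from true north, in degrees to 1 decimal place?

205.5°

Δλ = -11.508° = -0.2009 rad.
y = sin Δλ · cos φ₂ = (-0.1995)(0.7919) = -0.1580
x = cos φ₁ sin φ₂ − sin φ₁ cos φ₂ cos Δλ = (0.5324)(0.6106) − (0.8465)(0.7919)(0.9799) = -0.3318
θ = atan2(y, x) = -154.54°; adding 360° gives 205.5°.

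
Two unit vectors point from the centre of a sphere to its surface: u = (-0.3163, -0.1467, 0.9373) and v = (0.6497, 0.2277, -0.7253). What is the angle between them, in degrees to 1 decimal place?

156.7°

u·v = -0.9187; |u| = 1.0000, |v| = 1.0000.
cos θ = (u·v)/(|u||v|) = -0.9187, so θ = 156.7°.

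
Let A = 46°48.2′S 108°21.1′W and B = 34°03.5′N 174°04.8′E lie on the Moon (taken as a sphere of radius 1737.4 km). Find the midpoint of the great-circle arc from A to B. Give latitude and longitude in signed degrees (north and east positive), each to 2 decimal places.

-8.13°, -151.51°

The central angle between A and B is δ = 1.8610 rad.
With f = 0.5, the slerp weights are sin((1−f)δ)/sin δ = 0.8369 and sin(fδ)/sin δ = 0.8369.
Weighted sum of the unit vectors: (0.8369)·(-0.2155,-0.6497,-0.7290) + (0.8369)·(-0.8240,0.0854,0.5600) = (-0.8701, -0.4722, -0.1414).
Converting back: φ = atan2(z, √(x²+y²)) = -8.13°, λ = atan2(y, x) = -151.51°.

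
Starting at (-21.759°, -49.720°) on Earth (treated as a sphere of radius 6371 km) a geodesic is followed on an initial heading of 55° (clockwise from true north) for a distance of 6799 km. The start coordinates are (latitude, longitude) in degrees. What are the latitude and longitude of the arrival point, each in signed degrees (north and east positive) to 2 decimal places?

16.72°, -1.21°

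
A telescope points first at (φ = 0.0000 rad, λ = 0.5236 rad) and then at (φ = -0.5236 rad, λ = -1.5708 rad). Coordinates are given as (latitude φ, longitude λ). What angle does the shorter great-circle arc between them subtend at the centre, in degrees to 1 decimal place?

In radians: φ₁ = 0.0000, φ₂ = -0.5236, Δλ = -120.000° = -2.0944 rad.
cos c = sin φ₁ sin φ₂ + cos φ₁ cos φ₂ cos Δλ = (0.0000)(-0.5000) + (1.0000)(0.8660)(-0.5000) = -0.43302,
so c = arccos(-0.43302) = 2.01863 rad.
So the angular separation is 115.7°.

115.7°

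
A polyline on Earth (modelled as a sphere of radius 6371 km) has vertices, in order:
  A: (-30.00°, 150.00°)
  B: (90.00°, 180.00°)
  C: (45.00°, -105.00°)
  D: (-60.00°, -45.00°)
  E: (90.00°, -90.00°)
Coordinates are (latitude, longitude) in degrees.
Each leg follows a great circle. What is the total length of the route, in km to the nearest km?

47905 km

Leg A→B: central angle 2.0944 rad, distance 13343.4 km.
Leg B→C: central angle 0.7854 rad, distance 5003.8 km.
Leg C→D: central angle 2.0215 rad, distance 12879.0 km.
Leg D→E: central angle 2.6180 rad, distance 16679.2 km.
Total: 13343.4 + 5003.8 + 12879.0 + 16679.2 ≈ 47905 km.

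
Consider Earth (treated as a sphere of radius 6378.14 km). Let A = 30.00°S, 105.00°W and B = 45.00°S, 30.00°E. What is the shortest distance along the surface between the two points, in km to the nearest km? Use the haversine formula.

10526 km

With latitudes φ₁ = -30.000°, φ₂ = -45.000° and longitude difference Δλ = 135.000°:
Haversine: a = sin²(Δφ/2) + cos φ₁ cos φ₂ sin²(Δλ/2) = 0.0170 + (0.8660)(0.7071)(0.8536) = 0.53973.
Central angle c = 2·arcsin(√a) = 1.65034 rad.
Distance = R·c = 6378.14 × 1.6503 ≈ 10526 km.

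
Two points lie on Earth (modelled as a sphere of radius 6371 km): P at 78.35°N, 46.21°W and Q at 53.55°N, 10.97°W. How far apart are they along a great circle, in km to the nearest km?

3075 km

In radians: φ₁ = 1.3675, φ₂ = 0.9346, Δλ = 35.240° = 0.6151 rad.
cos c = sin φ₁ sin φ₂ + cos φ₁ cos φ₂ cos Δλ = (0.9794)(0.8044) + (0.2019)(0.5941)(0.8167) = 0.88579,
so c = arccos(0.88579) = 0.48260 rad.
Distance = R·c = 6371 × 0.4826 ≈ 3075 km.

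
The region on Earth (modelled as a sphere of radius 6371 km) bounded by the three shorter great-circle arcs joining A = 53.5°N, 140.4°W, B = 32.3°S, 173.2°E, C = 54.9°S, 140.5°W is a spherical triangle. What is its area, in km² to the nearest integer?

Side lengths (central angles): a = 0.6873, b = 1.8919, c = 1.6537 rad; semiperimeter s = 2.1165.
By l'Huilier's theorem, tan(E/4) = √[tan(s/2) tan((s−a)/2) tan((s−b)/2) tan((s−c)/2)], giving spherical excess E = 0.7986 rad.
Area = E·R² = 0.7986 × (6371)² ≈ 32416583 km².

32416583 km²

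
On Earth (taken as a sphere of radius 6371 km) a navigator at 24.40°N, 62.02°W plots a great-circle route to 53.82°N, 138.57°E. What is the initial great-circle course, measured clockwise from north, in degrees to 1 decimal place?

347.8°

With φ₁ = 0.4259, φ₂ = 0.9393, Δλ = -2.7822 rad, the forward-azimuth formula gives
θ = atan2( sin Δλ cos φ₂ , cos φ₁ sin φ₂ − sin φ₁ cos φ₂ cos Δλ ) = atan2(-0.2076, 0.9634) = -12.16°.
Adding 360° brings this into [0°, 360°): 347.8°.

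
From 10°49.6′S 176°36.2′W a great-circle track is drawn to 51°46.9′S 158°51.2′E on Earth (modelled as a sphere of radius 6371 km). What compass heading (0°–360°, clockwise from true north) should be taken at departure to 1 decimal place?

201.1°

Δλ = -24.543° = -0.4284 rad.
y = sin Δλ · cos φ₂ = (-0.4154)(0.6187) = -0.2570
x = cos φ₁ sin φ₂ − sin φ₁ cos φ₂ cos Δλ = (0.9822)(-0.7857) − (-0.1878)(0.6187)(0.9096) = -0.6660
θ = atan2(y, x) = -158.90°; adding 360° gives 201.1°.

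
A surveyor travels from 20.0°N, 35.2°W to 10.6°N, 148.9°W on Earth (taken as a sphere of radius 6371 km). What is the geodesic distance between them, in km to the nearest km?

Let φ₁ = 0.3491 rad, φ₂ = 0.1850 rad, and Δλ = -1.9844 rad.
cos c = sin φ₁ sin φ₂ + cos φ₁ cos φ₂ cos Δλ = (0.3420)(0.1840) + (0.9397)(0.9829)(-0.4019) = -0.30835,
so c = arccos(-0.30835) = 1.88425 rad.
Distance = R·c = 6371 × 1.8843 ≈ 12005 km.

12005 km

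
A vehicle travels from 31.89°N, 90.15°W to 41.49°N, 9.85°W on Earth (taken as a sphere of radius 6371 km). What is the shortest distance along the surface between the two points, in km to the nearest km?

6983 km

In radians: φ₁ = 0.5566, φ₂ = 0.7241, Δλ = 80.300° = 1.4015 rad.
cos c = sin φ₁ sin φ₂ + cos φ₁ cos φ₂ cos Δλ = (0.5283)(0.6625) + (0.8491)(0.7491)(0.1685) = 0.45715,
so c = arccos(0.45715) = 1.09601 rad.
Distance = R·c = 6371 × 1.0960 ≈ 6983 km.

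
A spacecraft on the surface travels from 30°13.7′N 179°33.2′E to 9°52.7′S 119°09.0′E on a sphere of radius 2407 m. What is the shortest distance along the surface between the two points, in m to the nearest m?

Let φ₁ = 0.5276 rad, φ₂ = -0.1724 rad, and Δλ = -1.0542 rad.
cos c = sin φ₁ sin φ₂ + cos φ₁ cos φ₂ cos Δλ = (0.5034)(-0.1716) + (0.8640)(0.9852)(0.4939) = 0.33404,
so c = arccos(0.33404) = 1.23021 rad.
Distance = R·c = 2407 × 1.2302 ≈ 2961 m.

2961 m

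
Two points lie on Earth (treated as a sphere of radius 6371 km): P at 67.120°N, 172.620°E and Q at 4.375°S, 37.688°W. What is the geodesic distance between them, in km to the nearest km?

Let φ₁ = 1.1715 rad, φ₂ = -0.0764 rad, and Δλ = 2.6126 rad.
cos c = sin φ₁ sin φ₂ + cos φ₁ cos φ₂ cos Δλ = (0.9213)(-0.0763) + (0.3888)(0.9971)(-0.8633) = -0.40497,
so c = arccos(-0.40497) = 1.98774 rad.
Distance = R·c = 6371 × 1.9877 ≈ 12664 km.

12664 km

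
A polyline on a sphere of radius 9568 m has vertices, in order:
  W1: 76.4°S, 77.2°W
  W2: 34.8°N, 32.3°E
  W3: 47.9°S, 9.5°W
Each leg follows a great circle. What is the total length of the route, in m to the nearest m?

Leg W1→W2: central angle 2.2385 rad, distance 21417.7 m.
Leg W2→W3: central angle 1.5839 rad, distance 15154.3 m.
Total: 21417.7 + 15154.3 ≈ 36572 m.

36572 m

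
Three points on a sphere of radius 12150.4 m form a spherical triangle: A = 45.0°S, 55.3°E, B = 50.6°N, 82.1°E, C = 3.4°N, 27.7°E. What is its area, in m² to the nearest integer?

96648948 m²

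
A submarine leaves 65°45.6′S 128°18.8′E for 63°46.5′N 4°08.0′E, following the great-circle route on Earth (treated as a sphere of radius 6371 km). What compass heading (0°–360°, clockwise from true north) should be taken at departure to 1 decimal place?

291.2°

With φ₁ = -1.1477, φ₂ = 1.1131, Δλ = -2.1673 rad, the forward-azimuth formula gives
θ = atan2( sin Δλ cos φ₂ , cos φ₁ sin φ₂ − sin φ₁ cos φ₂ cos Δλ ) = atan2(-0.3656, 0.1419) = -68.78°.
Adding 360° brings this into [0°, 360°): 291.2°.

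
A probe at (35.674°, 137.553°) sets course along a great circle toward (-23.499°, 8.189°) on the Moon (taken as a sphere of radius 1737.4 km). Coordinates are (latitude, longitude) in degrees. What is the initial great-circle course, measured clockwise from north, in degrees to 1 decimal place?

271.2°

With φ₁ = 0.6226, φ₂ = -0.4101, Δλ = -2.2578 rad, the forward-azimuth formula gives
θ = atan2( sin Δλ cos φ₂ , cos φ₁ sin φ₂ − sin φ₁ cos φ₂ cos Δλ ) = atan2(-0.7090, 0.0153) = -88.76°.
Adding 360° brings this into [0°, 360°): 271.2°.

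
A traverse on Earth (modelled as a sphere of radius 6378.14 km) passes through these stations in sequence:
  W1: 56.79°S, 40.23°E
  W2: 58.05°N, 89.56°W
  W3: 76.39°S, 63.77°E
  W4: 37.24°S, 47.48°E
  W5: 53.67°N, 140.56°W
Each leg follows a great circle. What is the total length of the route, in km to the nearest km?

Leg W1→W2: central angle 2.6801 rad, distance 17094.4 km.
Leg W2→W3: central angle 2.7818 rad, distance 17742.5 km.
Leg W3→W4: central angle 0.6951 rad, distance 4433.6 km.
Leg W4→W5: central angle 2.8389 rad, distance 18106.7 km.
Total: 17094.4 + 17742.5 + 4433.6 + 18106.7 ≈ 57377 km.

57377 km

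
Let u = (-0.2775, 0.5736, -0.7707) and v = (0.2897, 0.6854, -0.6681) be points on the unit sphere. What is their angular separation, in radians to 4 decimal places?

u·v = 0.8277; |u| = 1.0000, |v| = 1.0000.
cos θ = (u·v)/(|u||v|) = 0.8276, so θ = 0.5959 rad.

0.5959 rad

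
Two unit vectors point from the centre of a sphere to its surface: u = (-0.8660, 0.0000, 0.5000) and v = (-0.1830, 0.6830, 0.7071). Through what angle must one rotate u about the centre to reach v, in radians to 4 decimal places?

u·v = 0.5120; |u| = 1.0000, |v| = 1.0000.
cos θ = (u·v)/(|u||v|) = 0.5120, so θ = 1.0332 rad.

1.0332 rad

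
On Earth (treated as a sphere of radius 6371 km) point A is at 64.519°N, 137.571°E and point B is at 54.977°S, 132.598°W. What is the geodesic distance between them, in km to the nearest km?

Let φ₁ = 1.1261 rad, φ₂ = -0.9595 rad, and Δλ = 1.5678 rad.
cos c = sin φ₁ sin φ₂ + cos φ₁ cos φ₂ cos Δλ = (0.9027)(-0.8189) + (0.4302)(0.5739)(0.0029) = -0.73854,
so c = arccos(-0.73854) = 2.40169 rad.
Distance = R·c = 6371 × 2.4017 ≈ 15301 km.

15301 km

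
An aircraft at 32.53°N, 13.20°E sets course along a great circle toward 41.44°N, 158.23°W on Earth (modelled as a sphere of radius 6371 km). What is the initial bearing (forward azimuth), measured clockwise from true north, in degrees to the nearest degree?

353°

With φ₁ = 0.5678, φ₂ = 0.7233, Δλ = -2.9920 rad, the forward-azimuth formula gives
θ = atan2( sin Δλ cos φ₂ , cos φ₁ sin φ₂ − sin φ₁ cos φ₂ cos Δλ ) = atan2(-0.1117, 0.9566) = -6.66°.
Adding 360° brings this into [0°, 360°): 353°.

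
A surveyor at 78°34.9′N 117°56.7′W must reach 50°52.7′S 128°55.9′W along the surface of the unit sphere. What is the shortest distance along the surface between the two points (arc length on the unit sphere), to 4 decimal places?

2.2625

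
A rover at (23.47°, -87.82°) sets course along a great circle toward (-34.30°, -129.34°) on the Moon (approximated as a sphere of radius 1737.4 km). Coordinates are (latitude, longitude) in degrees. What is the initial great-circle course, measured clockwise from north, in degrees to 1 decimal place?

215.7°

With φ₁ = 0.4096, φ₂ = -0.5986, Δλ = -0.7247 rad, the forward-azimuth formula gives
θ = atan2( sin Δλ cos φ₂ , cos φ₁ sin φ₂ − sin φ₁ cos φ₂ cos Δλ ) = atan2(-0.5476, -0.7632) = -144.34°.
Adding 360° brings this into [0°, 360°): 215.7°.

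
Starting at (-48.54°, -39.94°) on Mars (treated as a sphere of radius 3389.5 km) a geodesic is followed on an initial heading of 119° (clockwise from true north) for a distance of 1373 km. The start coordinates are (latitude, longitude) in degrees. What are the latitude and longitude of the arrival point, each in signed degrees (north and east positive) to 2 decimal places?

Angular distance δ = d/R = 1373/3389.5 = 0.40507 rad; initial bearing θ = 2.0769 rad.
sin φ₂ = sin φ₁ cos δ + cos φ₁ sin δ cos θ = (-0.7494)(0.9191) + (0.6621)(0.3941)(-0.4848) = -0.8153, so φ₂ = -54.61°.
Δλ = atan2(sin θ sin δ cos φ₁, cos δ − sin φ₁ sin φ₂) = atan2(0.2282, 0.3081) = 36.528°.
λ₂ = -39.940° + 36.528° = -3.41°.

-54.61°, -3.41°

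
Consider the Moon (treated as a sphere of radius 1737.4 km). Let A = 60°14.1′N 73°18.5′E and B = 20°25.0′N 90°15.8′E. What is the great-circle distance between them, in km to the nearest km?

In radians: φ₁ = 1.0513, φ₂ = 0.3563, Δλ = 16.955° = 0.2959 rad.
Haversine: a = sin²(Δφ/2) + cos φ₁ cos φ₂ sin²(Δλ/2) = 0.1160 + (0.4964)(0.9372)(0.0217) = 0.12607.
Central angle c = 2·arcsin(√a) = 0.72597 rad.
Distance = R·c = 1737.4 × 0.7260 ≈ 1261 km.

1261 km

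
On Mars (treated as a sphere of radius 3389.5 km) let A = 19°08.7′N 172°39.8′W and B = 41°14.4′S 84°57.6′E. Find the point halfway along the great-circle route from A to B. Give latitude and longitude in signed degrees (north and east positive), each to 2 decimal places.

Central angle δ = 1.9481 rad. Interpolating on the sphere with fraction f = 0.5:
P = [sin((1−f)δ)·A + sin(fδ)·B] / sin δ = 0.8898·A + 0.8898·B in Cartesian coordinates,
giving P = (-0.7749, 0.5591, -0.2947), i.e. latitude -17.14°, longitude 144.19°.

-17.14°, 144.19°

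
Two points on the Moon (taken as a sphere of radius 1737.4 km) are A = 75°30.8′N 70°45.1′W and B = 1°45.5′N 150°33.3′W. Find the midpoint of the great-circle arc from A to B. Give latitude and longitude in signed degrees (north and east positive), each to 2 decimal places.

42.97°, -137.28°

Central angle δ = 1.4968 rad. Interpolating on the sphere with fraction f = 0.5:
P = [sin((1−f)δ)·A + sin(fδ)·B] / sin δ = 0.6823·A + 0.6823·B in Cartesian coordinates,
giving P = (-0.5376, -0.4964, 0.6816), i.e. latitude 42.97°, longitude -137.28°.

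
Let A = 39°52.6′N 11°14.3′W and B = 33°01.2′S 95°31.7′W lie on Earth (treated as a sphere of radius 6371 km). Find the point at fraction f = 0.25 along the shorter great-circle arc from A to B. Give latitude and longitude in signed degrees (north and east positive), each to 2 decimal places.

23.81°, -36.50°

The central angle between A and B is δ = 1.8602 rad.
With f = 0.25, the slerp weights are sin((1−f)δ)/sin δ = 1.0273 and sin(fδ)/sin δ = 0.4679.
Weighted sum of the unit vectors: (1.0273)·(0.7527,-0.1496,0.6411) + (0.4679)·(-0.0808,-0.8346,-0.5449) = (0.7355, -0.5442, 0.4037).
Converting back: φ = atan2(z, √(x²+y²)) = 23.81°, λ = atan2(y, x) = -36.50°.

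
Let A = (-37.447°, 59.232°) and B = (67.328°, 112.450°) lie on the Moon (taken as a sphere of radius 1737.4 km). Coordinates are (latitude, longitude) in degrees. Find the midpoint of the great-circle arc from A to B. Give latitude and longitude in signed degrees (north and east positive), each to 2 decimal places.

16.39°, 76.00°

Central angle δ = 1.9582 rad. Interpolating on the sphere with fraction f = 0.5:
P = [sin((1−f)δ)·A + sin(fδ)·B] / sin δ = 0.8964·A + 0.8964·B in Cartesian coordinates,
giving P = (0.2321, 0.9309, 0.2821), i.e. latitude 16.39°, longitude 76.00°.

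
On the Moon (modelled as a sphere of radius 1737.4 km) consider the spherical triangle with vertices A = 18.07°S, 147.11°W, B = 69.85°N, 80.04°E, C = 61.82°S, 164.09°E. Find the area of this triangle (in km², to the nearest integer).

6630935 km²

Side lengths (central angles): a = 2.5161, b = 0.9653, c = 2.1105 rad; semiperimeter s = 2.7960.
By l'Huilier's theorem, tan(E/4) = √[tan(s/2) tan((s−a)/2) tan((s−b)/2) tan((s−c)/2)], giving spherical excess E = 2.1967 rad.
Area = E·R² = 2.1967 × (1737.4)² ≈ 6630935 km².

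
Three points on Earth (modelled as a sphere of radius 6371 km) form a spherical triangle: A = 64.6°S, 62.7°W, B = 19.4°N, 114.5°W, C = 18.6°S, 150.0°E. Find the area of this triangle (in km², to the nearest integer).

Side lengths (central angles): a = 1.7636, b = 1.6248, c = 1.6207 rad; semiperimeter s = 2.5045.
By l'Huilier's theorem, tan(E/4) = √[tan(s/2) tan((s−a)/2) tan((s−b)/2) tan((s−c)/2)], giving spherical excess E = 1.8932 rad.
Area = E·R² = 1.8932 × (6371)² ≈ 76844800 km².

76844800 km²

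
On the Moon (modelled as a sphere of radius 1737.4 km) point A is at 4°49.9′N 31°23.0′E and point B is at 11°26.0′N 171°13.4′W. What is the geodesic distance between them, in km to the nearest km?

In radians: φ₁ = 0.0843, φ₂ = 0.1995, Δλ = 157.393° = 2.7470 rad.
Haversine: a = sin²(Δφ/2) + cos φ₁ cos φ₂ sin²(Δλ/2) = 0.0033 + (0.9964)(0.9802)(0.9616) = 0.94247.
Central angle c = 2·arcsin(√a) = 2.65715 rad.
Distance = R·c = 1737.4 × 2.6571 ≈ 4617 km.

4617 km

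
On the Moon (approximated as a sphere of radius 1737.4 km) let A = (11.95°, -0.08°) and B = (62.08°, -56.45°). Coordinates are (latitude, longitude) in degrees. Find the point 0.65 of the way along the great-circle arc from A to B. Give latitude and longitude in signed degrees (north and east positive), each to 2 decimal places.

Central angle δ = 1.1189 rad. Interpolating on the sphere with fraction f = 0.65:
P = [sin((1−f)δ)·A + sin(fδ)·B] / sin δ = 0.4243·A + 0.7390·B in Cartesian coordinates,
giving P = (0.6063, -0.2890, 0.7409), i.e. latitude 47.80°, longitude -25.48°.

47.80°, -25.48°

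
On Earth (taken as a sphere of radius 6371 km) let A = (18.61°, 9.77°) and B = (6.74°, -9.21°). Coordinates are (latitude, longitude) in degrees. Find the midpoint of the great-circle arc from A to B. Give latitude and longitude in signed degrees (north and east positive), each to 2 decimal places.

12.84°, 0.06°

The central angle between A and B is δ = 0.3833 rad.
With f = 0.5, the slerp weights are sin((1−f)δ)/sin δ = 0.5093 and sin(fδ)/sin δ = 0.5093.
Weighted sum of the unit vectors: (0.5093)·(0.9340,0.1608,0.3191) + (0.5093)·(0.9803,-0.1589,0.1174) = (0.9750, 0.0010, 0.2223).
Converting back: φ = atan2(z, √(x²+y²)) = 12.84°, λ = atan2(y, x) = 0.06°.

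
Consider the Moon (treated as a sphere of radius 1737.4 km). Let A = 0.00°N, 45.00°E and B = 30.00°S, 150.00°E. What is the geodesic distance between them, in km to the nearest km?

3122 km

In radians: φ₁ = 0.0000, φ₂ = -0.5236, Δλ = 105.000° = 1.8326 rad.
cos c = sin φ₁ sin φ₂ + cos φ₁ cos φ₂ cos Δλ = (0.0000)(-0.5000) + (1.0000)(0.8660)(-0.2588) = -0.22414,
so c = arccos(-0.22414) = 1.79686 rad.
Distance = R·c = 1737.4 × 1.7969 ≈ 3122 km.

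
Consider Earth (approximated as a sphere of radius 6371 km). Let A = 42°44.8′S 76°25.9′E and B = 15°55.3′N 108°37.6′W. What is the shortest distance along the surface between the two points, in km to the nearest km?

Let φ₁ = -0.7461 rad, φ₂ = 0.2779 rad, and Δλ = 3.0533 rad.
Haversine: a = sin²(Δφ/2) + cos φ₁ cos φ₂ sin²(Δλ/2) = 0.2400 + (0.7344)(0.9616)(0.9981) = 0.94482.
Central angle c = 2·arcsin(√a) = 2.66735 rad.
Distance = R·c = 6371 × 2.6673 ≈ 16994 km.

16994 km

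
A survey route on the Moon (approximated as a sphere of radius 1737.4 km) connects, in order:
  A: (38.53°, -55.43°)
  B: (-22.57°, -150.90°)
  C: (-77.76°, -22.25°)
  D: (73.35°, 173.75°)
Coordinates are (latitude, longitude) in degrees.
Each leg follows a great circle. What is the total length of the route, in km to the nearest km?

10837 km

Leg A→B: central angle 1.8838 rad, distance 3273.0 km.
Leg B→C: central angle 1.3152 rad, distance 2285.0 km.
Leg C→D: central angle 3.0385 rad, distance 5279.0 km.
Total: 3273.0 + 2285.0 + 5279.0 ≈ 10837 km.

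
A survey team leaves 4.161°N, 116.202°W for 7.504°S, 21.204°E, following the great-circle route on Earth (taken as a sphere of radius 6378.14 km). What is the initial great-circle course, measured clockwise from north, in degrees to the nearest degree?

97°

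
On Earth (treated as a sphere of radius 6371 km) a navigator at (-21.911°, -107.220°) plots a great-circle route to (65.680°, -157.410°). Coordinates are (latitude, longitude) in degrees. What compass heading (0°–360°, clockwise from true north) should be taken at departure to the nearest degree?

Δλ = -50.190° = -0.8760 rad.
y = sin Δλ · cos φ₂ = (-0.7682)(0.4118) = -0.3164
x = cos φ₁ sin φ₂ − sin φ₁ cos φ₂ cos Δλ = (0.9278)(0.9113) − (-0.3732)(0.4118)(0.6402) = 0.9438
θ = atan2(y, x) = -18.53°; adding 360° gives 341°.

341°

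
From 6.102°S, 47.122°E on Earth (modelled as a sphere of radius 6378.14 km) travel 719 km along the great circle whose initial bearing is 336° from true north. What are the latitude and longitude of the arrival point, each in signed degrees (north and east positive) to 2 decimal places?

-0.20°, 44.50°

Angular distance δ = d/R = 719/6378.14 = 0.11273 rad; initial bearing θ = 5.8643 rad.
sin φ₂ = sin φ₁ cos δ + cos φ₁ sin δ cos θ = (-0.1063)(0.9937) + (0.9943)(0.1125)(0.9135) = -0.0034, so φ₂ = -0.20°.
Δλ = atan2(sin θ sin δ cos φ₁, cos δ − sin φ₁ sin φ₂) = atan2(-0.0455, 0.9933) = -2.622°.
λ₂ = 47.122° − 2.622° = 44.50°.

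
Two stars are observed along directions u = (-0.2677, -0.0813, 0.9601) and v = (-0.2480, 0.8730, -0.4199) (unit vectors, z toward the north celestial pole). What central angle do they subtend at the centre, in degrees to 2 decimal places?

u·v = -0.4077; |u| = 1.0000, |v| = 1.0000.
cos θ = (u·v)/(|u||v|) = -0.4077, so θ = 114.06°.

114.06°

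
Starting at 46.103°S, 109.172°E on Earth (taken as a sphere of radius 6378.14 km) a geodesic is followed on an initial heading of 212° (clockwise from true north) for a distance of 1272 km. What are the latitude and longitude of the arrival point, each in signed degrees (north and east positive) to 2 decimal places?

-55.37°, 98.53°

Angular distance δ = d/R = 1272/6378.14 = 0.19943 rad; initial bearing θ = 3.7001 rad.
sin φ₂ = sin φ₁ cos δ + cos φ₁ sin δ cos θ = (-0.7206)(0.9802) + (0.6934)(0.1981)(-0.8480) = -0.8228, so φ₂ = -55.37°.
Δλ = atan2(sin θ sin δ cos φ₁, cos δ − sin φ₁ sin φ₂) = atan2(-0.0728, 0.3873) = -10.645°.
λ₂ = 109.172° − 10.645° = 98.53°.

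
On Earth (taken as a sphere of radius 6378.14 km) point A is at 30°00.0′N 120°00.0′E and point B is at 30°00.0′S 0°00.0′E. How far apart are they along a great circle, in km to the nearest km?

Let φ₁ = 0.5236 rad, φ₂ = -0.5236 rad, and Δλ = -2.0944 rad.
cos c = sin φ₁ sin φ₂ + cos φ₁ cos φ₂ cos Δλ = (0.5000)(-0.5000) + (0.8660)(0.8660)(-0.5000) = -0.62500,
so c = arccos(-0.62500) = 2.24593 rad.
Distance = R·c = 6378.14 × 2.2459 ≈ 14325 km.

14325 km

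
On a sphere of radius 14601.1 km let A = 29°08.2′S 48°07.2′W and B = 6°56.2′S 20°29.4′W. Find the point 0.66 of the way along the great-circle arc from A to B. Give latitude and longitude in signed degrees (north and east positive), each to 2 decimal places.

-14.90°, -29.13°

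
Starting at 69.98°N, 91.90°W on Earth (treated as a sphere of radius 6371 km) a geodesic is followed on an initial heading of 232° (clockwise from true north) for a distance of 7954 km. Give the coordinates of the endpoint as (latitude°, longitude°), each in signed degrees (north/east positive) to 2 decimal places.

5.61°, -140.58°

Angular distance δ = d/R = 7954/6371 = 1.24847 rad; initial bearing θ = 4.0492 rad.
sin φ₂ = sin φ₁ cos δ + cos φ₁ sin δ cos θ = (0.9396)(0.3168) + (0.3423)(0.9485)(-0.6157) = 0.0977, so φ₂ = 5.61°.
Δλ = atan2(sin θ sin δ cos φ₁, cos δ − sin φ₁ sin φ₂) = atan2(-0.2559, 0.2250) = -48.679°.
λ₂ = -91.900° − 48.679° = -140.58°.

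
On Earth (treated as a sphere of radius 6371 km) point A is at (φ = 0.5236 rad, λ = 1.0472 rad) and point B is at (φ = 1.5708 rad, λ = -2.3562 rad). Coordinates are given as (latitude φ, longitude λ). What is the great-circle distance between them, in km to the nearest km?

6672 km

In radians: φ₁ = 0.5236, φ₂ = 1.5708, Δλ = 165.000° = 2.8798 rad.
cos c = sin φ₁ sin φ₂ + cos φ₁ cos φ₂ cos Δλ = (0.5000)(1.0000) + (0.8660)(-0.0000)(-0.9659) = 0.50000,
so c = arccos(0.50000) = 1.04719 rad.
Distance = R·c = 6371 × 1.0472 ≈ 6672 km.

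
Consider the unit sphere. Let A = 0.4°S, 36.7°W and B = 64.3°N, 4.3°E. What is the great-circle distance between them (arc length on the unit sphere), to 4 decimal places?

1.2440

With latitudes φ₁ = -0.400°, φ₂ = 64.300° and longitude difference Δλ = 41.000°:
cos c = sin φ₁ sin φ₂ + cos φ₁ cos φ₂ cos Δλ = (-0.0070)(0.9011) + (1.0000)(0.4337)(0.7547) = 0.32099,
so c = arccos(0.32099) = 1.24402 rad.
On the unit sphere the arc length equals the central angle: 1.2440.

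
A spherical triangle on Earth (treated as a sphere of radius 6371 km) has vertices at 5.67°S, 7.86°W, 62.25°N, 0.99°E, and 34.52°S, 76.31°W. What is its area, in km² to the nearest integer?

Side lengths (central angles): a = 2.0011, b = 1.2056, c = 1.1914 rad; semiperimeter s = 2.1990.
By l'Huilier's theorem, tan(E/4) = √[tan(s/2) tan((s−a)/2) tan((s−b)/2) tan((s−c)/2)], giving spherical excess E = 0.9471 rad.
Area = E·R² = 0.9471 × (6371)² ≈ 38441393 km².

38441393 km²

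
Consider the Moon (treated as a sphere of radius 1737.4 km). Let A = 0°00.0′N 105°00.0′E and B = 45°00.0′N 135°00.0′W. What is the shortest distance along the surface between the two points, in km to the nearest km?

Let φ₁ = 0.0000 rad, φ₂ = 0.7854 rad, and Δλ = 2.0944 rad.
cos c = sin φ₁ sin φ₂ + cos φ₁ cos φ₂ cos Δλ = (0.0000)(0.7071) + (1.0000)(0.7071)(-0.5000) = -0.35355,
so c = arccos(-0.35355) = 1.93216 rad.
Distance = R·c = 1737.4 × 1.9322 ≈ 3357 km.

3357 km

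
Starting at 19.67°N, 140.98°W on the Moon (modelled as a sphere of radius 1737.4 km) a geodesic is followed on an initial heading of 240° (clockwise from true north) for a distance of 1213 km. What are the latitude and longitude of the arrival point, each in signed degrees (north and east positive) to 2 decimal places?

-2.57°, -174.85°

Angular distance δ = d/R = 1213/1737.4 = 0.69817 rad; initial bearing θ = 4.1888 rad.
sin φ₂ = sin φ₁ cos δ + cos φ₁ sin δ cos θ = (0.3366)(0.7660) + (0.9416)(0.6428)(-0.5000) = -0.0448, so φ₂ = -2.57°.
Δλ = atan2(sin θ sin δ cos φ₁, cos δ − sin φ₁ sin φ₂) = atan2(-0.5242, 0.7811) = -33.866°.
λ₂ = -140.980° − 33.866° = -174.85°.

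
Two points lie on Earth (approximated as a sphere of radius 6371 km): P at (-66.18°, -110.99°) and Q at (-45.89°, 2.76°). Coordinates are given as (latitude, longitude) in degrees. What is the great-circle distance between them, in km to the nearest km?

6346 km

With latitudes φ₁ = -66.180°, φ₂ = -45.890° and longitude difference Δλ = 113.750°:
cos c = sin φ₁ sin φ₂ + cos φ₁ cos φ₂ cos Δλ = (-0.9148)(-0.7180) + (0.4039)(0.6960)(-0.4027) = 0.54363,
so c = arccos(0.54363) = 0.99604 rad.
Distance = R·c = 6371 × 0.9960 ≈ 6346 km.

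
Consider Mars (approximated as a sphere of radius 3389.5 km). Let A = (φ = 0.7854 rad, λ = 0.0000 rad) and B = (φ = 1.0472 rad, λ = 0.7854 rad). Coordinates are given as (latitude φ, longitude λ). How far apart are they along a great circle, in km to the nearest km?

1799 km

In radians: φ₁ = 0.7854, φ₂ = 1.0472, Δλ = 45.000° = 0.7854 rad.
cos c = sin φ₁ sin φ₂ + cos φ₁ cos φ₂ cos Δλ = (0.7071)(0.8660) + (0.7071)(0.5000)(0.7071) = 0.86237,
so c = arccos(0.86237) = 0.53086 rad.
Distance = R·c = 3389.5 × 0.5309 ≈ 1799 km.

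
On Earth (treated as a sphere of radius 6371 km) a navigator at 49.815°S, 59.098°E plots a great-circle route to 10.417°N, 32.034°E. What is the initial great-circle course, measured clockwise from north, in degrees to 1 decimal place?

330.3°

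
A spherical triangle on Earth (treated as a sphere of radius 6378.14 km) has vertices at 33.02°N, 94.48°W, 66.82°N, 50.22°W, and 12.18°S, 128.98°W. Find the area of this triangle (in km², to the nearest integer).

Side lengths (central angles): a = 1.6900, b = 0.9758, c = 0.7417 rad; semiperimeter s = 1.7038.
By l'Huilier's theorem, tan(E/4) = √[tan(s/2) tan((s−a)/2) tan((s−b)/2) tan((s−c)/2)], giving spherical excess E = 0.1580 rad.
Area = E·R² = 0.1580 × (6378.14)² ≈ 6428329 km².

6428329 km²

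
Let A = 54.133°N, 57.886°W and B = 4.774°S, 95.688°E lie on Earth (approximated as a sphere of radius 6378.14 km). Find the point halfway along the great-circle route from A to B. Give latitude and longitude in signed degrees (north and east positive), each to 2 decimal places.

Central angle δ = 2.2022 rad. Interpolating on the sphere with fraction f = 0.5:
P = [sin((1−f)δ)·A + sin(fδ)·B] / sin δ = 1.1047·A + 1.1047·B in Cartesian coordinates,
giving P = (0.2350, 0.5472, 0.8033), i.e. latitude 53.45°, longitude 66.76°.

53.45°, 66.76°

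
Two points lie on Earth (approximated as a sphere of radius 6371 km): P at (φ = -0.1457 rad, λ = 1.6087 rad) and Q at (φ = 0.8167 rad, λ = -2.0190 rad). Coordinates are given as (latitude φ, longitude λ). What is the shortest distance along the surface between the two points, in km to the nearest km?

With latitudes φ₁ = -8.348°, φ₂ = 46.793° and longitude difference Δλ = 152.148°:
cos c = sin φ₁ sin φ₂ + cos φ₁ cos φ₂ cos Δλ = (-0.1452)(0.7289) + (0.9894)(0.6846)(-0.8842) = -0.70473,
so c = arccos(-0.70473) = 2.35284 rad.
Distance = R·c = 6371 × 2.3528 ≈ 14990 km.

14990 km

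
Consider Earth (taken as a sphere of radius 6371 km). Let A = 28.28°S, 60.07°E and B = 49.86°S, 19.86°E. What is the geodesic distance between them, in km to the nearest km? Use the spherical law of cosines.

4145 km

Let φ₁ = -0.4936 rad, φ₂ = -0.8702 rad, and Δλ = -0.7018 rad.
cos c = sin φ₁ sin φ₂ + cos φ₁ cos φ₂ cos Δλ = (-0.4738)(-0.7645) + (0.8806)(0.6447)(0.7637) = 0.79574,
so c = arccos(0.79574) = 0.65056 rad.
Distance = R·c = 6371 × 0.6506 ≈ 4145 km.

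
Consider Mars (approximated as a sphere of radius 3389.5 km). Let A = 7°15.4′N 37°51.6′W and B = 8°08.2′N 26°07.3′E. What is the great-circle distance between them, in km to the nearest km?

With latitudes φ₁ = 7.257°, φ₂ = 8.137° and longitude difference Δλ = 63.982°:
cos c = sin φ₁ sin φ₂ + cos φ₁ cos φ₂ cos Δλ = (0.1263)(0.1415) + (0.9920)(0.9899)(0.4387) = 0.44864,
so c = arccos(0.44864) = 1.10555 rad.
Distance = R·c = 3389.5 × 1.1056 ≈ 3747 km.

3747 km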